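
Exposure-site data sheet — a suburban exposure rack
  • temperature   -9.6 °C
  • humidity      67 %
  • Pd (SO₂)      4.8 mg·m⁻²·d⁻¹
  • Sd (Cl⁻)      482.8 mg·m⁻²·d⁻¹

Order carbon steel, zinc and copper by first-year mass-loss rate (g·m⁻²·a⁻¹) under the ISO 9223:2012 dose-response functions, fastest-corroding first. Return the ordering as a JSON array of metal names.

["carbon steel", "zinc", "copper"]

carbon steel: f(T) = +0.150·(T−10) [T≤10 °C] = -2.9400
  SO₂ term: 1.77·4.8^0.52·exp(0.02·67-2.9400) = 0.8079
  Cl⁻ term: 0.102·482.8^0.62·exp(0.033·67+0.04·-9.6) = 29.24
  r_corr = 0.8079 + 29.24 = 30.05 μm/a
  mass loss = 30.05 μm/a × 7.85 g/cm³ = 235.9 g·m⁻²·a⁻¹
zinc: f(T) = +0.038·(T−10) [T≤10 °C] = -0.7448
  SO₂ term: 0.0129·4.8^0.44·exp(0.046·67-0.7448) = 0.2663
  Sd branch = 0.0175·Sd^0.57·e^(0.008·RH+0.085·T) = 0.4479 μm/a
  r_corr = 0.2663 + 0.4479 = 0.7142 μm/a
  mass loss = 0.7142 μm/a × 7.14 g/cm³ = 5.099 g·m⁻²·a⁻¹
copper: f(T) = +0.126·(T−10) [T≤10 °C] = -2.4696
  SO₂ term: 0.0053·4.8^0.26·exp(0.059·67-2.4696) = 0.03513
  Sd branch = 0.01025·Sd^0.27·e^(0.036·RH+0.049·T) = 0.3789 μm/a
  sum: 0.03513 + 0.3789 → r_corr = 0.4141 μm/a
  mass loss = 0.4141 μm/a × 8.96 g/cm³ = 3.71 g·m⁻²·a⁻¹
Ordering by g·m⁻²·a⁻¹: carbon steel (236) > zinc (5.1) > copper (3.71)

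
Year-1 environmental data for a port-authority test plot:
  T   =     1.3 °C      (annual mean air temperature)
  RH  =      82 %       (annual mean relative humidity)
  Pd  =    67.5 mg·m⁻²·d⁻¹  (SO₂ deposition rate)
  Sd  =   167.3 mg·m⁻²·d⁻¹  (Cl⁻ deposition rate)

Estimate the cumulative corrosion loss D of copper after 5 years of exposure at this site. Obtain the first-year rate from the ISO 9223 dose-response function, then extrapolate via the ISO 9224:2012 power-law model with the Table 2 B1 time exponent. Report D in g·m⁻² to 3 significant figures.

copper: temperature factor f = +0.126·(-8.7) = -1.0962
  sulphur-dioxide contribution → 0.6682 μm/a
  chloride contribution → 0.8332 μm/a
  total first-year rate 1.501 μm/a
Power-law: D(5) = r_corr · 5^0.667
  D(5) = 1.501 × 5^0.667 = 1.501 × 2.926 = 4.393 μm
  Mass loss = 4.393 μm × 8.96 g/cm³ = 39.36 g·m⁻²

D(5) = 39.4 g·m⁻²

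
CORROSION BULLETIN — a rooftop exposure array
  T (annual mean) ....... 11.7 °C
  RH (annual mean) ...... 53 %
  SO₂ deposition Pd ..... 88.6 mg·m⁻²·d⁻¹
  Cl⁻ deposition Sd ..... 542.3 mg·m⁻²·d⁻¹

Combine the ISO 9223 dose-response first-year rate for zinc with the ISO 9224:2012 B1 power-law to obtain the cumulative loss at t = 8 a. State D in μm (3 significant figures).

D(8) = 19.3 μm

zinc: f(T) = -0.071·(T−10) [T>10 °C] = -0.1207
  sulphur-dioxide contribution → 0.9416 μm/a
  chloride contribution → 2.616 μm/a
  total first-year rate 3.557 μm/a
Power-law: D(8) = r_corr · 8^0.813
  D(8) = 3.557 × 8^0.813 = 3.557 × 5.423 = 19.29 μm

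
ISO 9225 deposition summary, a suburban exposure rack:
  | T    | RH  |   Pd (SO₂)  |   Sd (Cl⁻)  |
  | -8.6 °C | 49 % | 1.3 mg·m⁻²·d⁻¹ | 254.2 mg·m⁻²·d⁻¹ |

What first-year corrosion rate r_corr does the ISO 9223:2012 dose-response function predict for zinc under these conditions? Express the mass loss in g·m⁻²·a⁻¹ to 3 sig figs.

r_corr = 2.58 g·m⁻²·a⁻¹

zinc: f(T) = +0.038·(T−10) [T≤10 °C] = -0.7068
  sulphur-dioxide contribution → 0.06802 μm/a
  chloride contribution → 0.2929 μm/a
  ⇒ r_corr(zinc) = 0.361 μm/a
Convert to mass loss: 0.361 μm/a × 7.14 g/cm³ = 2.577 g·m⁻²·a⁻¹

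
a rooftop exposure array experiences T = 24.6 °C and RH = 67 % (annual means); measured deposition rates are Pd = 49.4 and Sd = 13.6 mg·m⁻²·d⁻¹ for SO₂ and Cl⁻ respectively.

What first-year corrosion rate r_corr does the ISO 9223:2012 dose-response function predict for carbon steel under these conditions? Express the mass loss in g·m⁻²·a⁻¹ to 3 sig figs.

r_corr = 282 g·m⁻²·a⁻¹

carbon steel: temperature factor f = -0.054·(14.6) = -0.7884
  sulphur-dioxide contribution → 23.35 μm/a
  chloride contribution → 12.56 μm/a
  total first-year rate 35.91 μm/a
Convert to mass loss: 35.91 μm/a × 7.85 g/cm³ = 281.9 g·m⁻²·a⁻¹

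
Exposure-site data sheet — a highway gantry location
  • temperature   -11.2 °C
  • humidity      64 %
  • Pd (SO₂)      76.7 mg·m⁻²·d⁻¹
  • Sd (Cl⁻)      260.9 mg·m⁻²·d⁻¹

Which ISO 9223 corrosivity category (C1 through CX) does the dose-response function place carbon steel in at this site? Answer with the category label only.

C2

carbon steel: T≤10 °C ⇒ hinge +0.150·(-11.2−10) = -3.1800
  Pd branch = 1.77·Pd^0.52·e^(0.02·RH+f) = 2.529 μm/a
  Sd branch = 0.102·Sd^0.62·e^(0.033·RH+0.04·T) = 16.96 μm/a
  r_corr = 2.529 + 16.96 = 19.49 μm/a
19.5 μm/a falls in (1.3, 25] for carbon steel → category C2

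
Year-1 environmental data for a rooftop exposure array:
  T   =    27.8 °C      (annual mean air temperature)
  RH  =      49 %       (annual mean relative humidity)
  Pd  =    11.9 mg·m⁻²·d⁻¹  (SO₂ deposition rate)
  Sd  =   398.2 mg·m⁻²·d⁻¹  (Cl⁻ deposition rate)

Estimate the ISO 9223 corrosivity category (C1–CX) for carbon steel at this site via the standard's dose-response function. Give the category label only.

C4

carbon steel: f(T) = -0.054·(T−10) [T>10 °C] = -0.9612
  SO₂ term: 1.77·11.9^0.52·exp(0.02·49-0.9612) = 6.538
  Sd branch = 0.102·Sd^0.62·e^(0.033·RH+0.04·T) = 63.95 μm/a
  sum: 6.538 + 63.95 → r_corr = 70.49 μm/a
70.5 μm/a falls in (50, 80] for carbon steel → category C4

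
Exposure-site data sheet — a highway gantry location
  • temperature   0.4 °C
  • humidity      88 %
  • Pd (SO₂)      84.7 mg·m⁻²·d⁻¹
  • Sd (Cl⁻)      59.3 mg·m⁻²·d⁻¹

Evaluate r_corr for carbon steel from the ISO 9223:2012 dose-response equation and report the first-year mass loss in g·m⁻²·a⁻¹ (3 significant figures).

carbon steel: temperature factor f = +0.150·(-9.6) = -1.4400
  SO₂ term: 1.77·84.7^0.52·exp(0.02·88-1.4400) = 24.52
  Sd branch = 0.102·Sd^0.62·e^(0.033·RH+0.04·T) = 23.77 μm/a
  sum: 24.52 + 23.77 → r_corr = 48.29 μm/a
Convert to mass loss: 48.29 μm/a × 7.85 g/cm³ = 379 g·m⁻²·a⁻¹

r_corr = 379 g·m⁻²·a⁻¹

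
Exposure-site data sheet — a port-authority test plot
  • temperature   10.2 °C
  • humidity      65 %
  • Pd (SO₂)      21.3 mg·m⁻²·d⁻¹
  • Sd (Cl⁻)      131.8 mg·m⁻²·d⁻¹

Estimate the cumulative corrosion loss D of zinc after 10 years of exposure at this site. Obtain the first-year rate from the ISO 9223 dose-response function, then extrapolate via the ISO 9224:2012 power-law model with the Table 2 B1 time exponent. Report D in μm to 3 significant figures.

zinc: temperature factor f = -0.071·(0.2) = -0.0142
  sulphur-dioxide contribution → 0.9715 μm/a
  chloride contribution → 1.132 μm/a
  ⇒ r_corr(zinc) = 2.103 μm/a
Long-term exponent b (ISO 9224 Table 2, B1) = 0.813
  D(10) = 2.103 × 10^0.813 = 2.103 × 6.501 = 13.67 μm

D(10) = 13.7 μm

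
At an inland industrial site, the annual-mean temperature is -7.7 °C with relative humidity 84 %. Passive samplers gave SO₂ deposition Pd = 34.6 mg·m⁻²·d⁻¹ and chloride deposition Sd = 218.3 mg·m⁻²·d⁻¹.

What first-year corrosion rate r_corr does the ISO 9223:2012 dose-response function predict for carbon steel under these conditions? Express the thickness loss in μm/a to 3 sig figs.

r_corr = 38.0 μm/a

carbon steel: T≤10 °C ⇒ hinge +0.150·(-7.7−10) = -2.6550
  sulphur-dioxide contribution → 4.216 μm/a
  chloride contribution → 33.8 μm/a
  ⇒ r_corr(carbon steel) = 38.02 μm/a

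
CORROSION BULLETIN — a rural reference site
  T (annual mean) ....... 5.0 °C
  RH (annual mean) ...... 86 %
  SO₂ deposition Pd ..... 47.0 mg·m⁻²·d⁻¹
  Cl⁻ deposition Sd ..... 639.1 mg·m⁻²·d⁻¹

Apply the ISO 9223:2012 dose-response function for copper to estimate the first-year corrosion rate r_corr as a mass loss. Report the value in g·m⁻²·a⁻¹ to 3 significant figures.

r_corr = 25.8 g·m⁻²·a⁻¹

copper: f(T) = +0.126·(T−10) [T≤10 °C] = -0.6300
  sulphur-dioxide contribution → 1.228 μm/a
  chloride contribution → 1.657 μm/a
  total first-year rate 2.884 μm/a
Convert to mass loss: 2.884 μm/a × 8.96 g/cm³ = 25.84 g·m⁻²·a⁻¹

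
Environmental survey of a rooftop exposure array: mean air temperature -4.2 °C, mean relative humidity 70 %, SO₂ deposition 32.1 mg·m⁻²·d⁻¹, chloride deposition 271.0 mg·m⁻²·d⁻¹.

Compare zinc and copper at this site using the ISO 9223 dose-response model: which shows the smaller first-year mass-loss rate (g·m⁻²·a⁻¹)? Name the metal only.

copper

zinc: temperature factor f = +0.038·(-14.2) = -0.5396
  sulphur-dioxide contribution → 0.866 μm/a
  chloride contribution → 0.5224 μm/a
  total first-year rate 1.388 μm/a
  mass loss = 1.388 μm/a × 7.14 g/cm³ = 9.913 g·m⁻²·a⁻¹
copper: temperature factor f = +0.126·(-14.2) = -1.7892
  sulphur-dioxide contribution → 0.1357 μm/a
  chloride contribution → 0.4706 μm/a
  total first-year rate 0.6063 μm/a
  mass loss = 0.6063 μm/a × 8.96 g/cm³ = 5.433 g·m⁻²·a⁻¹
Ordering by g·m⁻²·a⁻¹: zinc (9.91) > copper (5.43)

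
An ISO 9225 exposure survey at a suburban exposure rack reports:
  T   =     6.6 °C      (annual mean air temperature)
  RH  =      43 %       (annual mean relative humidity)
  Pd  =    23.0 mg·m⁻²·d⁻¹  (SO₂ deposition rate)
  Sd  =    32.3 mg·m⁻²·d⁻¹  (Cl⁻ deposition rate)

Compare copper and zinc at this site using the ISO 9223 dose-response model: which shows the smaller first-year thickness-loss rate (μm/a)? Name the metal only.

copper

copper: f(T) = +0.126·(T−10) [T≤10 °C] = -0.4284
  SO₂ term: 0.0053·23.0^0.26·exp(0.059·43-0.4284) = 0.09865
  Cl⁻ term: 0.01025·32.3^0.27·exp(0.036·43+0.049·6.6) = 0.1702
  r_corr = 0.09865 + 0.1702 = 0.2688 μm/a
zinc: f(T) = +0.038·(T−10) [T≤10 °C] = -0.1292
  Pd branch = 0.0129·Pd^0.44·e^(0.046·RH+f) = 0.3256 μm/a
  Cl⁻ term: 0.0175·32.3^0.57·exp(0.008·43+0.085·6.6) = 0.3136
  r_corr = 0.3256 + 0.3136 = 0.6392 μm/a
Ordering by μm/a: zinc (0.639) > copper (0.269)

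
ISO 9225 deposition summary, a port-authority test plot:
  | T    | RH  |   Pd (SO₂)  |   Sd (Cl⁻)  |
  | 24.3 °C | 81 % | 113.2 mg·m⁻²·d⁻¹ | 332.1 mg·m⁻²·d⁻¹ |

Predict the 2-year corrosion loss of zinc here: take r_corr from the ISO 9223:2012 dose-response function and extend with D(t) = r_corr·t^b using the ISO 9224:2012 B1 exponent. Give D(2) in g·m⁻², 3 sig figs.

zinc: f(T) = -0.071·(T−10) [T>10 °C] = -1.0153
  sulphur-dioxide contribution → 1.554 μm/a
  chloride contribution → 7.221 μm/a
  total first-year rate 8.776 μm/a
Long-term exponent b (ISO 9224 Table 2, B1) = 0.813
  D(2) = 8.776 × 2^0.813 = 8.776 × 1.757 = 15.42 μm
  Mass loss = 15.42 μm × 7.14 g/cm³ = 110.1 g·m⁻²

D(2) = 110 g·m⁻²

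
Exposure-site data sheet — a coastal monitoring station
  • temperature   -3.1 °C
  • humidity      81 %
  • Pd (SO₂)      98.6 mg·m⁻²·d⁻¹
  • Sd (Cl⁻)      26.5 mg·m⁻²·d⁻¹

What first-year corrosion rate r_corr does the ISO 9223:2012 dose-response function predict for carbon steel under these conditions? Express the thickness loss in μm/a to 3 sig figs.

r_corr = 23.6 μm/a

carbon steel: f(T) = +0.150·(T−10) [T≤10 °C] = -1.9650
  Pd branch = 1.77·Pd^0.52·e^(0.02·RH+f) = 13.64 μm/a
  Sd branch = 0.102·Sd^0.62·e^(0.033·RH+0.04·T) = 9.955 μm/a
  sum: 13.64 + 9.955 → r_corr = 23.6 μm/a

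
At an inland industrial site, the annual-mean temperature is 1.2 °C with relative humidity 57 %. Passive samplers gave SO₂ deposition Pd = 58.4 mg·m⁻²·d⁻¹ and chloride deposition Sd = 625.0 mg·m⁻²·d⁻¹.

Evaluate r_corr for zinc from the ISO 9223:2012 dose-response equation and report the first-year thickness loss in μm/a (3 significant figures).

r_corr = 1.96 μm/a

zinc: T≤10 °C ⇒ hinge +0.038·(1.2−10) = -0.3344
  Pd branch = 0.0129·Pd^0.44·e^(0.046·RH+f) = 0.7609 μm/a
  Cl⁻ term: 0.0175·625.0^0.57·exp(0.008·57+0.085·1.2) = 1.2
  r_corr = 0.7609 + 1.2 = 1.96 μm/a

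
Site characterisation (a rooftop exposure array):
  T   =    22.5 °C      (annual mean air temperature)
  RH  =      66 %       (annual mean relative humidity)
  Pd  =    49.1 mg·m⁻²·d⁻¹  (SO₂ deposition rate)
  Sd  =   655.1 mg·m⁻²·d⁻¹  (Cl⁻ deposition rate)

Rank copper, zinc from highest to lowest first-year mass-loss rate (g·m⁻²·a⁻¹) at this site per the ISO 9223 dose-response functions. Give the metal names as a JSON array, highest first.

copper: T>10 °C ⇒ hinge -0.080·(22.5−10) = -1.0000
  sulphur-dioxide contribution → 0.2635 μm/a
  chloride contribution → 1.913 μm/a
  total first-year rate 2.177 μm/a
  mass loss = 2.177 μm/a × 8.96 g/cm³ = 19.51 g·m⁻²·a⁻¹
zinc: temperature factor f = -0.071·(12.5) = -0.8875
  sulphur-dioxide contribution → 0.6134 μm/a
  chloride contribution → 8.095 μm/a
  total first-year rate 8.709 μm/a
  mass loss = 8.709 μm/a × 7.14 g/cm³ = 62.18 g·m⁻²·a⁻¹
Ordering by g·m⁻²·a⁻¹: zinc (62.2) > copper (19.5)

["zinc", "copper"]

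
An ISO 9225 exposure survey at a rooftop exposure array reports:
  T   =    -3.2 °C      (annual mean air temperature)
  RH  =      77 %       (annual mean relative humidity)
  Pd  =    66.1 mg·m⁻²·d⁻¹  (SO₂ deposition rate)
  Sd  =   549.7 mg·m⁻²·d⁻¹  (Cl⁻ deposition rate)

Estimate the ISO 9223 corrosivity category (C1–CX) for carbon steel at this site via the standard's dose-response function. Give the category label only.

carbon steel: temperature factor f = +0.150·(-13.2) = -1.9800
  sulphur-dioxide contribution → 10.08 μm/a
  chloride contribution → 56.94 μm/a
  total first-year rate 67.02 μm/a
ISO 9223 Table 2 (carbon steel): 50 < 67 ≤ 80 μm/a ⇒ C4

C4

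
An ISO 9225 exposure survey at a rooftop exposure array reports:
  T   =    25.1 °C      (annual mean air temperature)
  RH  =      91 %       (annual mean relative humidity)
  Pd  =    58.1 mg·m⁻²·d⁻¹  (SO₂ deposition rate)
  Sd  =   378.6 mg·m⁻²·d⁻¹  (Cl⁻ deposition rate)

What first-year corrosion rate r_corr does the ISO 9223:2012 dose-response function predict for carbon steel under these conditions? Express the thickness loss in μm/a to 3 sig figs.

r_corr = 262 μm/a

carbon steel: T>10 °C ⇒ hinge -0.054·(25.1−10) = -0.8154
  Pd branch = 1.77·Pd^0.52·e^(0.02·RH+f) = 39.96 μm/a
  Sd branch = 0.102·Sd^0.62·e^(0.033·RH+0.04·T) = 222.5 μm/a
  r_corr = 39.96 + 222.5 = 262.4 μm/a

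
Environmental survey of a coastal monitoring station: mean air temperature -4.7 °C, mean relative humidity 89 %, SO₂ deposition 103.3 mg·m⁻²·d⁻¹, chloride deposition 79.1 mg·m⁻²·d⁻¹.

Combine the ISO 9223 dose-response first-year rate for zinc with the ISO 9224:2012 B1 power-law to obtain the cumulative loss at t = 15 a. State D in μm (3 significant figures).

zinc: f(T) = +0.038·(T−10) [T≤10 °C] = -0.5586
  Pd branch = 0.0129·Pd^0.44·e^(0.046·RH+f) = 3.406 μm/a
  Sd branch = 0.0175·Sd^0.57·e^(0.008·RH+0.085·T) = 0.2889 μm/a
  sum: 3.406 + 0.2889 → r_corr = 3.695 μm/a
Long-term exponent b (ISO 9224 Table 2, B1) = 0.813
  D(15) = 3.695 × 15^0.813 = 3.695 × 9.04 = 33.4 μm

D(15) = 33.4 μm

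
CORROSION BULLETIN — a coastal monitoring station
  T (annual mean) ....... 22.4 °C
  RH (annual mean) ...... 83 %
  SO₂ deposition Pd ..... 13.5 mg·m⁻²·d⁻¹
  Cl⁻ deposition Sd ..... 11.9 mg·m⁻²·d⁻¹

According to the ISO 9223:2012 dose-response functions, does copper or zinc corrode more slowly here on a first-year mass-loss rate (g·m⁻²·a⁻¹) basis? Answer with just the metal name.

copper: temperature factor f = -0.080·(12.4) = -0.9920
  sulphur-dioxide contribution → 0.5177 μm/a
  chloride contribution → 1.19 μm/a
  ⇒ r_corr(copper) = 1.708 μm/a
  mass loss = 1.708 μm/a × 8.96 g/cm³ = 15.3 g·m⁻²·a⁻¹
zinc: f(T) = -0.071·(T−10) [T>10 °C] = -0.8804
  sulphur-dioxide contribution → 0.7651 μm/a
  chloride contribution → 0.9362 μm/a
  ⇒ r_corr(zinc) = 1.701 μm/a
  mass loss = 1.701 μm/a × 7.14 g/cm³ = 12.15 g·m⁻²·a⁻¹
Ordering by g·m⁻²·a⁻¹: copper (15.3) > zinc (12.1)

zinc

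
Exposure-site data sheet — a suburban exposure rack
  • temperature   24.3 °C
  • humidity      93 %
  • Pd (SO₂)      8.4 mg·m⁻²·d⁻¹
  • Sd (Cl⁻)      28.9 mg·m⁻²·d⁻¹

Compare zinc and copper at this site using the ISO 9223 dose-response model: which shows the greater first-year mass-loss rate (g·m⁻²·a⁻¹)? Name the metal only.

zinc: f(T) = -0.071·(T−10) [T>10 °C] = -1.0153
  Pd branch = 0.0129·Pd^0.44·e^(0.046·RH+f) = 0.8595 μm/a
  Sd branch = 0.0175·Sd^0.57·e^(0.008·RH+0.085·T) = 1.977 μm/a
  sum: 0.8595 + 1.977 → r_corr = 2.836 μm/a
  mass loss = 2.836 μm/a × 7.14 g/cm³ = 20.25 g·m⁻²·a⁻¹
copper: T>10 °C ⇒ hinge -0.080·(24.3−10) = -1.1440
  Pd branch = 0.0053·Pd^0.26·e^(0.059·RH+f) = 0.7091 μm/a
  Sd branch = 0.01025·Sd^0.27·e^(0.036·RH+0.049·T) = 2.378 μm/a
  sum: 0.7091 + 2.378 → r_corr = 3.088 μm/a
  mass loss = 3.088 μm/a × 8.96 g/cm³ = 27.66 g·m⁻²·a⁻¹
Ordering by g·m⁻²·a⁻¹: copper (27.7) > zinc (20.2)

copper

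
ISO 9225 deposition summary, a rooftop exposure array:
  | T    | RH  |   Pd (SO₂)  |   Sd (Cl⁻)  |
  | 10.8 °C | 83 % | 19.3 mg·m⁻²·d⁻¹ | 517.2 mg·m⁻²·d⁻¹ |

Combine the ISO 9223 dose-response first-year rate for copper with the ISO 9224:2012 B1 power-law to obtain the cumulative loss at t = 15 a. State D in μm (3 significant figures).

D(15) = 20.1 μm

copper: f(T) = -0.080·(T−10) [T>10 °C] = -0.0640
  SO₂ term: 0.0053·19.3^0.26·exp(0.059·83-0.0640) = 1.437
  Sd branch = 0.01025·Sd^0.27·e^(0.036·RH+0.049·T) = 1.866 μm/a
  sum: 1.437 + 1.866 → r_corr = 3.303 μm/a
Long-term exponent b (ISO 9224 Table 2, B1) = 0.667
  D(15) = 3.303 × 15^0.667 = 3.303 × 6.088 = 20.11 μm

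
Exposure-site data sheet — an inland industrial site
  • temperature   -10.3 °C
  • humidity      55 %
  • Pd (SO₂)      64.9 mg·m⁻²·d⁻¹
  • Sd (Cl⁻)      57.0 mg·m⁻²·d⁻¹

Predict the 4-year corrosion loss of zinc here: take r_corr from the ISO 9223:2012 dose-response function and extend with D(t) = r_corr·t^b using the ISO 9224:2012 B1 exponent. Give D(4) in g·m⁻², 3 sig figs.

zinc: temperature factor f = +0.038·(-20.3) = -0.7714
  SO₂ term: 0.0129·64.9^0.44·exp(0.046·55-0.7714) = 0.4696
  Sd branch = 0.0175·Sd^0.57·e^(0.008·RH+0.085·T) = 0.1134 μm/a
  r_corr = 0.4696 + 0.1134 = 0.583 μm/a
ISO 9224: D(t) = r_corr · t^b with b = 0.813 (zinc, B1)
  D(4) = 0.583 × 4^0.813 = 0.583 × 3.087 = 1.8 μm
  Mass loss = 1.8 μm × 7.14 g/cm³ = 12.85 g·m⁻²

D(4) = 12.8 g·m⁻²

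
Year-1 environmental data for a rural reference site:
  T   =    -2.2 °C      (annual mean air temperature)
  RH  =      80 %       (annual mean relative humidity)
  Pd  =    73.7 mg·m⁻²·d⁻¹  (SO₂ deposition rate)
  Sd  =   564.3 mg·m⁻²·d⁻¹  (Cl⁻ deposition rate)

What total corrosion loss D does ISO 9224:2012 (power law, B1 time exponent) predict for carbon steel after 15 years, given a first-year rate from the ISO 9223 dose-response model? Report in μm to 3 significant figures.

D(15) = 328 μm

carbon steel: T≤10 °C ⇒ hinge +0.150·(-2.2−10) = -1.8300
  SO₂ term: 1.77·73.7^0.52·exp(0.02·80-1.8300) = 13.16
  Cl⁻ term: 0.102·564.3^0.62·exp(0.033·80+0.04·-2.2) = 66.51
  sum: 13.16 + 66.51 → r_corr = 79.66 μm/a
ISO 9224: D(t) = r_corr · t^b with b = 0.523 (carbon steel, B1)
  D(15) = 79.66 × 15^0.523 = 79.66 × 4.122 = 328.4 μm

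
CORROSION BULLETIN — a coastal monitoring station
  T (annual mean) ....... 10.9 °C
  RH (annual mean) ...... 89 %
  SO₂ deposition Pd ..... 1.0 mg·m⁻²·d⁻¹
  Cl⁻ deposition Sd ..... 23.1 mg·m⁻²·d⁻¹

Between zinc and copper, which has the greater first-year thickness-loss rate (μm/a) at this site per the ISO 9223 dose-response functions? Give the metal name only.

zinc: T>10 °C ⇒ hinge -0.071·(10.9−10) = -0.0639
  Pd branch = 0.0129·Pd^0.44·e^(0.046·RH+f) = 0.7258 μm/a
  Sd branch = 0.0175·Sd^0.57·e^(0.008·RH+0.085·T) = 0.5394 μm/a
  sum: 0.7258 + 0.5394 → r_corr = 1.265 μm/a
copper: f(T) = -0.080·(T−10) [T>10 °C] = -0.0720
  SO₂ term: 0.0053·1.0^0.26·exp(0.059·89-0.0720) = 0.9408
  Cl⁻ term: 0.01025·23.1^0.27·exp(0.036·89+0.049·10.9) = 1.005
  r_corr = 0.9408 + 1.005 = 1.946 μm/a
Ordering by μm/a: copper (1.95) > zinc (1.27)

copper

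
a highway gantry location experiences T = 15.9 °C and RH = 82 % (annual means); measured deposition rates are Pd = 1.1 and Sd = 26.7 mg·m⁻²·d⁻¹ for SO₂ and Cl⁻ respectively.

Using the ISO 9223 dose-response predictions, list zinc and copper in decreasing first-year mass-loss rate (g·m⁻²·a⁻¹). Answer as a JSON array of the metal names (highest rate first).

zinc: T>10 °C ⇒ hinge -0.071·(15.9−10) = -0.4189
  sulphur-dioxide contribution → 0.3846 μm/a
  chloride contribution → 0.8472 μm/a
  total first-year rate 1.232 μm/a
  mass loss = 1.232 μm/a × 7.14 g/cm³ = 8.795 g·m⁻²·a⁻¹
copper: f(T) = -0.080·(T−10) [T>10 °C] = -0.4720
  sulphur-dioxide contribution → 0.4277 μm/a
  chloride contribution → 1.038 μm/a
  total first-year rate 1.466 μm/a
  mass loss = 1.466 μm/a × 8.96 g/cm³ = 13.13 g·m⁻²·a⁻¹
Ordering by g·m⁻²·a⁻¹: copper (13.1) > zinc (8.8)

["copper", "zinc"]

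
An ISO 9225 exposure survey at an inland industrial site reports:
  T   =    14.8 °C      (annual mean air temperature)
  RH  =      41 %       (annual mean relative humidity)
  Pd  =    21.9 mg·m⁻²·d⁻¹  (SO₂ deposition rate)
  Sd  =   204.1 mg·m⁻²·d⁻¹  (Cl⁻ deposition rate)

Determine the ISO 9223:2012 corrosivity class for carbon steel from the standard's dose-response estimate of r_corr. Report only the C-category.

carbon steel: f(T) = -0.054·(T−10) [T>10 °C] = -0.2592
  SO₂ term: 1.77·21.9^0.52·exp(0.02·41-0.2592) = 15.44
  Cl⁻ term: 0.102·204.1^0.62·exp(0.033·41+0.04·14.8) = 19.29
  sum: 15.44 + 19.29 → r_corr = 34.73 μm/a
ISO 9223 Table 2 (carbon steel): 25 < 34.7 ≤ 50 μm/a ⇒ C3

C3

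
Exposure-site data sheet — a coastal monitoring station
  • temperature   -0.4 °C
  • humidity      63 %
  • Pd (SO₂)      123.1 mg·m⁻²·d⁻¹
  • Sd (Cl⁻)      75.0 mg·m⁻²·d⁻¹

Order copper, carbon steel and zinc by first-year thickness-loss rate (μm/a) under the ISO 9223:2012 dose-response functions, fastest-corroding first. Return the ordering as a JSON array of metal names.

["carbon steel", "zinc", "copper"]

copper: f(T) = +0.126·(T−10) [T≤10 °C] = -1.3104
  Pd branch = 0.0053·Pd^0.26·e^(0.059·RH+f) = 0.2055 μm/a
  Cl⁻ term: 0.01025·75.0^0.27·exp(0.036·63+0.049·-0.4) = 0.3115
  sum: 0.2055 + 0.3115 → r_corr = 0.517 μm/a
carbon steel: temperature factor f = +0.150·(-10.4) = -1.5600
  SO₂ term: 1.77·123.1^0.52·exp(0.02·63-1.5600) = 16.02
  Sd branch = 0.102·Sd^0.62·e^(0.033·RH+0.04·T) = 11.67 μm/a
  sum: 16.02 + 11.67 → r_corr = 27.69 μm/a
zinc: f(T) = +0.038·(T−10) [T≤10 °C] = -0.3952
  Pd branch = 0.0129·Pd^0.44·e^(0.046·RH+f) = 1.31 μm/a
  Sd branch = 0.0175·Sd^0.57·e^(0.008·RH+0.085·T) = 0.3281 μm/a
  r_corr = 1.31 + 0.3281 = 1.638 μm/a
Ordering by μm/a: carbon steel (27.7) > zinc (1.64) > copper (0.517)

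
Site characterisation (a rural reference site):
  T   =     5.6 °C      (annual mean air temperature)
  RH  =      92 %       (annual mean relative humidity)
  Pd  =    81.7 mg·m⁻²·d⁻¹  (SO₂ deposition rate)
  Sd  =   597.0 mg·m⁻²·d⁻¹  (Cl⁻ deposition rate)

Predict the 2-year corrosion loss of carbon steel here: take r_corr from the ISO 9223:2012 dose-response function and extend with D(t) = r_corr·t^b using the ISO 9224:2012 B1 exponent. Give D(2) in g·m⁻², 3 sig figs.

D(2) = 2.22e+03 g·m⁻²

carbon steel: T≤10 °C ⇒ hinge +0.150·(5.6−10) = -0.6600
  sulphur-dioxide contribution → 56.86 μm/a
  chloride contribution → 139.8 μm/a
  ⇒ r_corr(carbon steel) = 196.7 μm/a
Long-term exponent b (ISO 9224 Table 2, B1) = 0.523
  D(2) = 196.7 × 2^0.523 = 196.7 × 1.437 = 282.6 μm
  Mass loss = 282.6 μm × 7.85 g/cm³ = 2218 g·m⁻²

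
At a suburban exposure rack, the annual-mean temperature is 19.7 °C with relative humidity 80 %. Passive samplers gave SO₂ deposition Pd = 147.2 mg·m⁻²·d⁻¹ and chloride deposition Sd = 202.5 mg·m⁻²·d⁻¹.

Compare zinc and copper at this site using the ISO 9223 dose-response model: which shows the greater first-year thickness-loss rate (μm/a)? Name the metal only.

zinc: f(T) = -0.071·(T−10) [T>10 °C] = -0.6887
  sulphur-dioxide contribution → 2.31 μm/a
  chloride contribution → 3.655 μm/a
  total first-year rate 5.965 μm/a
copper: T>10 °C ⇒ hinge -0.080·(19.7−10) = -0.7760
  sulphur-dioxide contribution → 1.002 μm/a
  chloride contribution → 2.011 μm/a
  ⇒ r_corr(copper) = 3.013 μm/a
Ordering by μm/a: zinc (5.96) > copper (3.01)

zinc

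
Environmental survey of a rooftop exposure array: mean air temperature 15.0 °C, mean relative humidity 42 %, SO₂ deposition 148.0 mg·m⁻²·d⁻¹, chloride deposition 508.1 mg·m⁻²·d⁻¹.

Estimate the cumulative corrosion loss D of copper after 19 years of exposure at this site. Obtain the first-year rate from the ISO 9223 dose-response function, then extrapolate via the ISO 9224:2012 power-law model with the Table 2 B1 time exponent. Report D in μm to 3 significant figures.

copper: f(T) = -0.080·(T−10) [T>10 °C] = -0.4000
  sulphur-dioxide contribution → 0.1552 μm/a
  chloride contribution → 0.5214 μm/a
  ⇒ r_corr(copper) = 0.6767 μm/a
Long-term exponent b (ISO 9224 Table 2, B1) = 0.667
  D(19) = 0.6767 × 19^0.667 = 0.6767 × 7.127 = 4.823 μm

D(19) = 4.82 μm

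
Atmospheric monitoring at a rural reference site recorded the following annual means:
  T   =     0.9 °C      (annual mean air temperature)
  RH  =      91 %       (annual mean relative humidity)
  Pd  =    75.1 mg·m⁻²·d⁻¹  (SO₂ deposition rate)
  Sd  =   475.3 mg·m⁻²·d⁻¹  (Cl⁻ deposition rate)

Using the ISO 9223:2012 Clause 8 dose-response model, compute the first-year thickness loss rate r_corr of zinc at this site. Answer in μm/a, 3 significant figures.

r_corr = 5.33 μm/a

zinc: T≤10 °C ⇒ hinge +0.038·(0.9−10) = -0.3458
  SO₂ term: 0.0129·75.1^0.44·exp(0.046·91-0.3458) = 4.015
  Cl⁻ term: 0.0175·475.3^0.57·exp(0.008·91+0.085·0.9) = 1.313
  r_corr = 4.015 + 1.313 = 5.328 μm/a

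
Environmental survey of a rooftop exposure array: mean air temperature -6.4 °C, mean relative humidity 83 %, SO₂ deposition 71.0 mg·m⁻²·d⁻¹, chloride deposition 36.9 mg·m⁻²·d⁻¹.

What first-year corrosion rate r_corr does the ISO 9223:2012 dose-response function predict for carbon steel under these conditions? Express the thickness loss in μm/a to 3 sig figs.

carbon steel: f(T) = +0.150·(T−10) [T≤10 °C] = -2.4600
  sulphur-dioxide contribution → 7.298 μm/a
  chloride contribution → 11.44 μm/a
  total first-year rate 18.74 μm/a

r_corr = 18.7 μm/a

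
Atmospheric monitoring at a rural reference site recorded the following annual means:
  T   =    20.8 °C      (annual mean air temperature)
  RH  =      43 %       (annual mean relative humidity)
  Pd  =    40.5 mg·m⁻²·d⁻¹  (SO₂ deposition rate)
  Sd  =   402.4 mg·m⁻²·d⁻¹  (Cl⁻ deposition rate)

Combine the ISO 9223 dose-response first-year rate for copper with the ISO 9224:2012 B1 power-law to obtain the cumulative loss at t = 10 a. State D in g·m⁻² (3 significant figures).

copper: T>10 °C ⇒ hinge -0.080·(20.8−10) = -0.8640
  SO₂ term: 0.0053·40.5^0.26·exp(0.059·43-0.8640) = 0.07392
  Cl⁻ term: 0.01025·402.4^0.27·exp(0.036·43+0.049·20.8) = 0.6744
  sum: 0.07392 + 0.6744 → r_corr = 0.7483 μm/a
ISO 9224: D(t) = r_corr · t^b with b = 0.667 (copper, B1)
  D(10) = 0.7483 × 10^0.667 = 0.7483 × 4.645 = 3.476 μm
  Mass loss = 3.476 μm × 8.96 g/cm³ = 31.14 g·m⁻²

D(10) = 31.1 g·m⁻²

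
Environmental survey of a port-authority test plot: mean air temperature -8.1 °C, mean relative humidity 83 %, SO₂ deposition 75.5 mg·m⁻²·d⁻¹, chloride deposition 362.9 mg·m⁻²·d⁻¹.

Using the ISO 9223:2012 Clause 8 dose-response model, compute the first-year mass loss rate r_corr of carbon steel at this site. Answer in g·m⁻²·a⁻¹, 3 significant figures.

r_corr = 392 g·m⁻²·a⁻¹

carbon steel: temperature factor f = +0.150·(-18.1) = -2.7150
  SO₂ term: 1.77·75.5^0.52·exp(0.02·83-2.7150) = 5.839
  Sd branch = 0.102·Sd^0.62·e^(0.033·RH+0.04·T) = 44.11 μm/a
  r_corr = 5.839 + 44.11 = 49.94 μm/a
Convert to mass loss: 49.94 μm/a × 7.85 g/cm³ = 392.1 g·m⁻²·a⁻¹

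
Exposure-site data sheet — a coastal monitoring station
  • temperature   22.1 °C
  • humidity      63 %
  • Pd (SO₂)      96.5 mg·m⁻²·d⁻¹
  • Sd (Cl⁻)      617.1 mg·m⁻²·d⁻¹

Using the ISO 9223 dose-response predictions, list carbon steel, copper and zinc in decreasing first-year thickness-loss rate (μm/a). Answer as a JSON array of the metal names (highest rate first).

carbon steel: f(T) = -0.054·(T−10) [T>10 °C] = -0.6534
  sulphur-dioxide contribution → 34.94 μm/a
  chloride contribution → 106 μm/a
  ⇒ r_corr(carbon steel) = 141 μm/a
copper: temperature factor f = -0.080·(12.1) = -0.9680
  sulphur-dioxide contribution → 0.2717 μm/a
  chloride contribution → 1.657 μm/a
  total first-year rate 1.929 μm/a
zinc: T>10 °C ⇒ hinge -0.071·(22.1−10) = -0.8591
  sulphur-dioxide contribution → 0.7401 μm/a
  chloride contribution → 7.383 μm/a
  total first-year rate 8.123 μm/a
Ordering by μm/a: carbon steel (141) > zinc (8.12) > copper (1.93)

["carbon steel", "zinc", "copper"]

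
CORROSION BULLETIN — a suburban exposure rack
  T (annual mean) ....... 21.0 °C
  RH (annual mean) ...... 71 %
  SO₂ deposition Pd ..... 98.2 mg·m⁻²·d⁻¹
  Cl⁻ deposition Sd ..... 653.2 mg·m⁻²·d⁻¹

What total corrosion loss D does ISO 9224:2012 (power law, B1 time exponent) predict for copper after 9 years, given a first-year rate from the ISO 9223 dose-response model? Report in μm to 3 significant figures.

copper: f(T) = -0.080·(T−10) [T>10 °C] = -0.8800
  SO₂ term: 0.0053·98.2^0.26·exp(0.059·71-0.8800) = 0.4779
  Sd branch = 0.01025·Sd^0.27·e^(0.036·RH+0.049·T) = 2.127 μm/a
  sum: 0.4779 + 2.127 → r_corr = 2.605 μm/a
ISO 9224: D(t) = r_corr · t^b with b = 0.667 (copper, B1)
  D(9) = 2.605 × 9^0.667 = 2.605 × 4.33 = 11.28 μm

D(9) = 11.3 μm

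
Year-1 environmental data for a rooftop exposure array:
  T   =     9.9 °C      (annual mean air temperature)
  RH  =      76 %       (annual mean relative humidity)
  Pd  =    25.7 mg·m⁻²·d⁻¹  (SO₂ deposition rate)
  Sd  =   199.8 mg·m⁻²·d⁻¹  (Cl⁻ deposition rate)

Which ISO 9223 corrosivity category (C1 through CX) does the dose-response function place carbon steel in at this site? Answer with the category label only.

C5

carbon steel: temperature factor f = +0.150·(-0.1) = -0.0150
  SO₂ term: 1.77·25.7^0.52·exp(0.02·76-0.0150) = 43.13
  Cl⁻ term: 0.102·199.8^0.62·exp(0.033·76+0.04·9.9) = 49.68
  sum: 43.13 + 49.68 → r_corr = 92.8 μm/a
92.8 μm/a falls in (80, 200] for carbon steel → category C5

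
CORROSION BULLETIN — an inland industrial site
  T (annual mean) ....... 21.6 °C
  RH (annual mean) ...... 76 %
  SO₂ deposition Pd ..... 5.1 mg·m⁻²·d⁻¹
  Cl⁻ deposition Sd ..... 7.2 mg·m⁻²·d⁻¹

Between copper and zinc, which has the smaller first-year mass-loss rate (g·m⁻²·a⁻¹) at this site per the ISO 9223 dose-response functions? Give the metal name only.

zinc

copper: f(T) = -0.080·(T−10) [T>10 °C] = -0.9280
  Pd branch = 0.0053·Pd^0.26·e^(0.059·RH+f) = 0.2835 μm/a
  Cl⁻ term: 0.01025·7.2^0.27·exp(0.036·76+0.049·21.6) = 0.7764
  r_corr = 0.2835 + 0.7764 = 1.06 μm/a
  mass loss = 1.06 μm/a × 8.96 g/cm³ = 9.497 g·m⁻²·a⁻¹
zinc: temperature factor f = -0.071·(11.6) = -0.8236
  SO₂ term: 0.0129·5.1^0.44·exp(0.046·76-0.8236) = 0.3824
  Sd branch = 0.0175·Sd^0.57·e^(0.008·RH+0.085·T) = 0.6211 μm/a
  r_corr = 0.3824 + 0.6211 = 1.003 μm/a
  mass loss = 1.003 μm/a × 7.14 g/cm³ = 7.165 g·m⁻²·a⁻¹
Ordering by g·m⁻²·a⁻¹: copper (9.5) > zinc (7.16)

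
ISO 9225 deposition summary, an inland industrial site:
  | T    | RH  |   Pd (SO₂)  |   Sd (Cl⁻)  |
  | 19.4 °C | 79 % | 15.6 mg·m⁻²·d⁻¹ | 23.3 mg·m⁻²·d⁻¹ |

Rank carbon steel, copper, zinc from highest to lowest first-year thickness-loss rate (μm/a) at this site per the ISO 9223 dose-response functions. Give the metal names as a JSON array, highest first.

["carbon steel", "zinc", "copper"]

carbon steel: T>10 °C ⇒ hinge -0.054·(19.4−10) = -0.5076
  sulphur-dioxide contribution → 21.58 μm/a
  chloride contribution → 21.16 μm/a
  total first-year rate 42.75 μm/a
copper: temperature factor f = -0.080·(9.4) = -0.7520
  sulphur-dioxide contribution → 0.5397 μm/a
  chloride contribution → 1.066 μm/a
  total first-year rate 1.606 μm/a
zinc: temperature factor f = -0.071·(9.4) = -0.6674
  sulphur-dioxide contribution → 0.8393 μm/a
  chloride contribution → 1.031 μm/a
  total first-year rate 1.87 μm/a
Ordering by μm/a: carbon steel (42.7) > zinc (1.87) > copper (1.61)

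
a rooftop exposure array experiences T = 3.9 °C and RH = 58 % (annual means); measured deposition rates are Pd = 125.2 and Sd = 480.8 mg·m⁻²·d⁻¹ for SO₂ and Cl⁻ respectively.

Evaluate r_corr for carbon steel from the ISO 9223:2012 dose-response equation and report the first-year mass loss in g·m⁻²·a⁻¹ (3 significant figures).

r_corr = 511 g·m⁻²·a⁻¹

carbon steel: T≤10 °C ⇒ hinge +0.150·(3.9−10) = -0.9150
  SO₂ term: 1.77·125.2^0.52·exp(0.02·58-0.9150) = 27.87
  Sd branch = 0.102·Sd^0.62·e^(0.033·RH+0.04·T) = 37.19 μm/a
  sum: 27.87 + 37.19 → r_corr = 65.06 μm/a
Convert to mass loss: 65.06 μm/a × 7.85 g/cm³ = 510.7 g·m⁻²·a⁻¹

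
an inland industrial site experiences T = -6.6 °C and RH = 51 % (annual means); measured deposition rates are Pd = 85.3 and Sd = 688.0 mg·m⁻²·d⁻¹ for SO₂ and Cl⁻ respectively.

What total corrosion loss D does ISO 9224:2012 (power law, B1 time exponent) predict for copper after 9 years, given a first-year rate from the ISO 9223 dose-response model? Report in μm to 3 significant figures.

D(9) = 1.36 μm

copper: T≤10 °C ⇒ hinge +0.126·(-6.6−10) = -2.0916
  Pd branch = 0.0053·Pd^0.26·e^(0.059·RH+f) = 0.04214 μm/a
  Sd branch = 0.01025·Sd^0.27·e^(0.036·RH+0.049·T) = 0.2715 μm/a
  r_corr = 0.04214 + 0.2715 = 0.3137 μm/a
Power-law: D(9) = r_corr · 9^0.667
  D(9) = 0.3137 × 9^0.667 = 0.3137 × 4.33 = 1.358 μm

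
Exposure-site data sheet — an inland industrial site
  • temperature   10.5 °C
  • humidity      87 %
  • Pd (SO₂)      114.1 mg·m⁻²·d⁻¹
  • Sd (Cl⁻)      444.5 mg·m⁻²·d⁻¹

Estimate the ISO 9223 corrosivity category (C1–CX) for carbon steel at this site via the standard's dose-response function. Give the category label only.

carbon steel: temperature factor f = -0.054·(0.5) = -0.0270
  sulphur-dioxide contribution → 115.3 μm/a
  chloride contribution → 120.1 μm/a
  total first-year rate 235.4 μm/a
Category bounds: 200…700 μm/a bracket r_corr ⇒ CX

CX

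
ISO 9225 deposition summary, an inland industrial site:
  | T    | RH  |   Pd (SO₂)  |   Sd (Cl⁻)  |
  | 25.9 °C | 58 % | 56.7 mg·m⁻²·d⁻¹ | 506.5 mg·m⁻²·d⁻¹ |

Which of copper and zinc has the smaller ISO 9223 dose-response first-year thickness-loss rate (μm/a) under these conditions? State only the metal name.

copper: temperature factor f = -0.080·(15.9) = -1.2720
  SO₂ term: 0.0053·56.7^0.26·exp(0.059·58-1.2720) = 0.13
  Cl⁻ term: 0.01025·506.5^0.27·exp(0.036·58+0.049·25.9) = 1.581
  r_corr = 0.13 + 1.581 = 1.711 μm/a
zinc: T>10 °C ⇒ hinge -0.071·(25.9−10) = -1.1289
  SO₂ term: 0.0129·56.7^0.44·exp(0.046·58-1.1289) = 0.3553
  Sd branch = 0.0175·Sd^0.57·e^(0.008·RH+0.085·T) = 8.755 μm/a
  r_corr = 0.3553 + 8.755 = 9.11 μm/a
Ordering by μm/a: zinc (9.11) > copper (1.71)

copper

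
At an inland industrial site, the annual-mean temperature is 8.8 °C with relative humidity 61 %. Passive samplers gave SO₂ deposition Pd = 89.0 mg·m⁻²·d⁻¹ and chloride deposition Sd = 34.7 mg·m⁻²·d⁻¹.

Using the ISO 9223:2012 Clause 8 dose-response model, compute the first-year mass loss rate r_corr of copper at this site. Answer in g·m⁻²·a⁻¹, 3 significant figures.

r_corr = 8.11 g·m⁻²·a⁻¹

copper: temperature factor f = +0.126·(-1.2) = -0.1512
  sulphur-dioxide contribution → 0.5352 μm/a
  chloride contribution → 0.3695 μm/a
  ⇒ r_corr(copper) = 0.9046 μm/a
Convert to mass loss: 0.9046 μm/a × 8.96 g/cm³ = 8.106 g·m⁻²·a⁻¹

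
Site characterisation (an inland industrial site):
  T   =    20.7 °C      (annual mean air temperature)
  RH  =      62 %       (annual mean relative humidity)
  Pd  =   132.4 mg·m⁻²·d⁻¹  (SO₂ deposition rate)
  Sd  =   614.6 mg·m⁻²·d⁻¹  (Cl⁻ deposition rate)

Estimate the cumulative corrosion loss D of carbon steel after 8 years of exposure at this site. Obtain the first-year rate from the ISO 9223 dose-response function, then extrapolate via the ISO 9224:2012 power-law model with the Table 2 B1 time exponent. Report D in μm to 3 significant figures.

carbon steel: f(T) = -0.054·(T−10) [T>10 °C] = -0.5778
  sulphur-dioxide contribution → 43.55 μm/a
  chloride contribution → 96.76 μm/a
  total first-year rate 140.3 μm/a
Long-term exponent b (ISO 9224 Table 2, B1) = 0.523
  D(8) = 140.3 × 8^0.523 = 140.3 × 2.967 = 416.3 μm

D(8) = 416 μm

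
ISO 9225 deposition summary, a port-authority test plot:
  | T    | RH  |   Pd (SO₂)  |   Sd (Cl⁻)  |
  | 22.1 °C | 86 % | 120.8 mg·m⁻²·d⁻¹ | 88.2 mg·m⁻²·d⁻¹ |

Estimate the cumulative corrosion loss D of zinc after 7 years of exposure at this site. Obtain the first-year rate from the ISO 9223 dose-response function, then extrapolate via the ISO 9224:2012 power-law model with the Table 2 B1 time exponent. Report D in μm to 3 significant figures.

D(7) = 25.7 μm

zinc: temperature factor f = -0.071·(12.1) = -0.8591
  Pd branch = 0.0129·Pd^0.44·e^(0.046·RH+f) = 2.353 μm/a
  Cl⁻ term: 0.0175·88.2^0.57·exp(0.008·86+0.085·22.1) = 2.928
  r_corr = 2.353 + 2.928 = 5.281 μm/a
ISO 9224: D(t) = r_corr · t^b with b = 0.813 (zinc, B1)
  D(7) = 5.281 × 7^0.813 = 5.281 × 4.865 = 25.69 μm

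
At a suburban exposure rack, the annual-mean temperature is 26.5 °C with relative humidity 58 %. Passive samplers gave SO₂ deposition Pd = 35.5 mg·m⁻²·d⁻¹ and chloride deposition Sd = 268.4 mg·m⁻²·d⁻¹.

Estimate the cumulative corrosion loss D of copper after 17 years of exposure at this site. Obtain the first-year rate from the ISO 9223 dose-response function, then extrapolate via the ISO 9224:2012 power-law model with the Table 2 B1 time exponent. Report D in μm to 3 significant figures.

D(17) = 9.80 μm

copper: temperature factor f = -0.080·(16.5) = -1.3200
  sulphur-dioxide contribution → 0.1097 μm/a
  chloride contribution → 1.372 μm/a
  ⇒ r_corr(copper) = 1.481 μm/a
Long-term exponent b (ISO 9224 Table 2, B1) = 0.667
  D(17) = 1.481 × 17^0.667 = 1.481 × 6.618 = 9.803 μm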